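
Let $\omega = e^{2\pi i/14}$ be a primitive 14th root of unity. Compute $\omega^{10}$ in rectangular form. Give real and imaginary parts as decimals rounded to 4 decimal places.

ω^10 = e^(2πi·10/14) = e^(i·10π/7)
= cos(10π/7) + i sin(10π/7)
= -0.2225 - 0.9749i


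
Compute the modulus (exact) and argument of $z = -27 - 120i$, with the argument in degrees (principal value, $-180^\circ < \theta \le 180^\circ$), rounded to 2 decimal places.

|z| = sqrt((-27)^2 + (-120)^2) = 123
arg(z) = arctan(b/a) = arctan(-120/-27) (quadrant-adjusted) = -102.68°


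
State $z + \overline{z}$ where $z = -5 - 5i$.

z + conjugate(z) = (a + bi) + (a - bi) = 2a
= 2 * (-5) = -10


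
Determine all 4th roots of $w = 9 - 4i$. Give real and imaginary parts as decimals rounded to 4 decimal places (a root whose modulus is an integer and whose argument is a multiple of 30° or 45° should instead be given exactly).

|w| = sqrt(97) ≈ 9.848858, arg(w) ≈ 336.037511°
Root modulus = sqrt(97)^(1/4) ≈ 1.771522
Root arguments: θ_k = (arg(w) + 360°k)/4 for k = 0, 1, ..., 3
Compute each root as (root modulus)(cos θ_k + i sin θ_k) using full-precision intermediates, then round to 4 decimal places.
Roots: 0.1849 + 1.7618i, -1.7618 + 0.1849i, -0.1849 - 1.7618i, 1.7618 - 0.1849i


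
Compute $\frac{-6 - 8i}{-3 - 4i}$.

Multiply numerator and denominator by conjugate (-3 + 4i):
= (-6 - 8i)(-3 + 4i) / ((-3)^2 + (-4)^2)
= (50) / 25
= 2


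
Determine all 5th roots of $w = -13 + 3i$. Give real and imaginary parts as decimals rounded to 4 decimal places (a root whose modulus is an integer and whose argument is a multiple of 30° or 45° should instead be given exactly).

|w| = sqrt(178) ≈ 13.341664, arg(w) ≈ 167.005383°
Root modulus = sqrt(178)^(1/5) ≈ 1.678966
Root arguments: θ_k = (arg(w) + 360°k)/5 for k = 0, 1, ..., 4
Compute each root as (root modulus)(cos θ_k + i sin θ_k) using full-precision intermediates, then round to 4 decimal places.
Roots: 1.4017 + 0.9243i, -0.4459 + 1.6187i, -1.6772 + 0.0761i, -0.5907 - 1.5716i, 1.3122 - 1.0474i


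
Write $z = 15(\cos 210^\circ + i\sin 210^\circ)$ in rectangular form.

a = r cos θ = 15 * -sqrt(3)/2 = -15*sqrt(3)/2
b = r sin θ = 15 * -1/2 = -15/2
z = -15*sqrt(3)/2 - (15/2)i


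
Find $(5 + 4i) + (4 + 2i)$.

(5 + 4) + (4 + 2)i = 9 + 6i


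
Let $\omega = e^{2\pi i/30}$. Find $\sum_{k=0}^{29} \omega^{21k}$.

Let ζ = ω^21 = e^(2πi·21/30). Since 30 ∤ 21, ζ ≠ 1.
Sum = Σ_{k=0}^{29} ζ^k = (ζ^30 - 1)/(ζ - 1) = (ω^{21·30} - 1)/(ζ - 1) = (1 - 1)/(ζ - 1) = 0


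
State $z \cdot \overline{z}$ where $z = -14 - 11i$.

z * conjugate(z) = |z|^2 = a^2 + b^2
= (-14)^2 + (-11)^2 = 317


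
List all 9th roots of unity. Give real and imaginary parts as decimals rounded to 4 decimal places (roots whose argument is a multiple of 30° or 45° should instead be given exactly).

ω_k = e^(2πik/9) = cos(2πk/9) + i sin(2πk/9) for k = 0, 1, ..., 8
Roots: 1, 0.7660 + 0.6428i, 0.1736 + 0.9848i, -1/2 + (sqrt(3)/2)i, -0.9397 + 0.3420i, -0.9397 - 0.3420i, -1/2 - (sqrt(3)/2)i, 0.1736 - 0.9848i, 0.7660 - 0.6428i


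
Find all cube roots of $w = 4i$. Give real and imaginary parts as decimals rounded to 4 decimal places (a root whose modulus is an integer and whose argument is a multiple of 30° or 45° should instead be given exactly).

|w| = 4, arg(w) = 90°
Root modulus = 4^(1/3) ≈ 1.587401
Root arguments: θ_k = (90° + 360°k)/3 for k = 0, 1, ..., 2
Compute each root as (root modulus)(cos θ_k + i sin θ_k) using full-precision intermediates, then round to 4 decimal places.
Roots: 1.3747 + 0.7937i, -1.3747 + 0.7937i, -1.5874i


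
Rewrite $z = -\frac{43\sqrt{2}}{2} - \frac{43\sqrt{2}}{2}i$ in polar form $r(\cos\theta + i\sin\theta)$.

r = |z| = sqrt(a^2 + b^2) = sqrt((-43*sqrt(2)/2)^2 + (-43*sqrt(2)/2)^2) = sqrt(1849/2 + 1849/2) = sqrt(1849) = 43
θ = arctan(b/a) = arctan(-30.4056/-30.4056) (quadrant-adjusted) = 225°
z = 43(cos 225° + i sin 225°)


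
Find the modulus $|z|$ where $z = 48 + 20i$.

|z| = sqrt(a^2 + b^2) = sqrt(48^2 + 20^2) = sqrt(2704) = 52


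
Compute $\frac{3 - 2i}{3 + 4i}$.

Multiply numerator and denominator by conjugate (3 - 4i):
= (3 - 2i)(3 - 4i) / (3^2 + 4^2)
= (1 - 18i) / 25
= 1/25 - (18/25)i


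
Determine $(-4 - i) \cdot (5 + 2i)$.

(a1*a2 - b1*b2) + (a1*b2 + b1*a2)i
= (-20 - (-2)) + (-8 + (-5))i
= -18 - 13i


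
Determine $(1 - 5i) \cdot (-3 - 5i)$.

(a1*a2 - b1*b2) + (a1*b2 + b1*a2)i
= (-3 - 25) + (-5 + 15)i
= -28 + 10i


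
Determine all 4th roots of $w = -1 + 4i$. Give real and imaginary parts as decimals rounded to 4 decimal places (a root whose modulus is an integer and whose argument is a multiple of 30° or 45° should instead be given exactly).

|w| = sqrt(17) ≈ 4.123106, arg(w) ≈ 104.036243°
Root modulus = sqrt(17)^(1/4) ≈ 1.424971
Root arguments: θ_k = (arg(w) + 360°k)/4 for k = 0, 1, ..., 3
Compute each root as (root modulus)(cos θ_k + i sin θ_k) using full-precision intermediates, then round to 4 decimal places.
Roots: 1.2807 + 0.6249i, -0.6249 + 1.2807i, -1.2807 - 0.6249i, 0.6249 - 1.2807i


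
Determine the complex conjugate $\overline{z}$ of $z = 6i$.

If z = a + bi, then conjugate(z) = a - bi
conjugate(6i) = -6i


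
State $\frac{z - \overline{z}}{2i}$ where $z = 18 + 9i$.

z - conjugate(z) = 2bi
(z - conjugate(z))/(2i) = 2bi/(2i) = b = 9


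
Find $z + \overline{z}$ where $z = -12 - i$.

z + conjugate(z) = (a + bi) + (a - bi) = 2a
= 2 * (-12) = -24


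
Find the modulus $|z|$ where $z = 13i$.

|z| = sqrt(a^2 + b^2) = sqrt(0^2 + 13^2) = sqrt(169) = 13


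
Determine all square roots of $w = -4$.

|w| = 4, arg(w) = 180°
Root modulus = 4^(1/2) = 2
Root arguments: θ_k = (180° + 360°k)/2 for k = 0, 1, ..., 1
Roots: 2i, -2i


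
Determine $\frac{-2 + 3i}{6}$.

Divisor is real, so divide each part by 6:
= -1/3 + (1/2)i


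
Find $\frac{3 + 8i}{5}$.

Divisor is real, so divide each part by 5:
= 3/5 + (8/5)i


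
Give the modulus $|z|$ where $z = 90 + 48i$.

|z| = sqrt(a^2 + b^2) = sqrt(90^2 + 48^2) = sqrt(10404) = 102


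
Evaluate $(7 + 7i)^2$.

(a + bi)^2 = a^2 - b^2 + 2abi
= 7^2 - 7^2 + 2*7*7i
= 98i


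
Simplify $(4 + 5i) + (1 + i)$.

(4 + 1) + (5 + 1)i = 5 + 6i


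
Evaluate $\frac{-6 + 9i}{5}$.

Divisor is real, so divide each part by 5:
= -6/5 + (9/5)i


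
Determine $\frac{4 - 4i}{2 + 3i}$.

Multiply numerator and denominator by conjugate (2 - 3i):
= (4 - 4i)(2 - 3i) / (2^2 + 3^2)
= (-4 - 20i) / 13
= -4/13 - (20/13)i


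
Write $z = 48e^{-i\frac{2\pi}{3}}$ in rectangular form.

a = r cos θ = 48 * -1/2 = -24
b = r sin θ = 48 * -sqrt(3)/2 = -24*sqrt(3)
z = -24 - 24*sqrt(3)i


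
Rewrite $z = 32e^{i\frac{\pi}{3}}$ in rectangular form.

a = r cos θ = 32 * 1/2 = 16
b = r sin θ = 32 * sqrt(3)/2 = 16*sqrt(3)
z = 16 + 16*sqrt(3)i


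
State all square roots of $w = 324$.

|w| = 324, arg(w) = 0°
Root modulus = 324^(1/2) = 18
Root arguments: θ_k = (0° + 360°k)/2 for k = 0, 1, ..., 1
Roots: 18, -18


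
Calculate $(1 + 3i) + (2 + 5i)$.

(1 + 2) + (3 + 5)i = 3 + 8i


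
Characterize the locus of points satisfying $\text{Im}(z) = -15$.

Im(z) = y where z = x + yi; the equation y = -15 is satisfied by all points with that y-coordinate
Locus: Horizontal line y = -15


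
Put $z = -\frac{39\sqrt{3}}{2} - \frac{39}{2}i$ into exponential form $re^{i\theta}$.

r = |z| = sqrt((-39*sqrt(3)/2)^2 + (-39/2)^2) = sqrt(4563/4 + 1521/4) = sqrt(1521) = 39
θ = arctan(b/a) = arctan(-19.5/-33.775) (quadrant-adjusted) = -150° = -5π/6
z = 39e^(-i*5π/6)


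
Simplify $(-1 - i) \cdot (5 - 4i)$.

(a1*a2 - b1*b2) + (a1*b2 + b1*a2)i
= (-5 - 4) + (4 + (-5))i
= -9 - i


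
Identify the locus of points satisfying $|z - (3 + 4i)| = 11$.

|z - z0| = r describes a circle centered at z0 with radius r
Here z0 = 3 + 4i and r = 11
Locus: Circle centered at (3, 4) with radius 11


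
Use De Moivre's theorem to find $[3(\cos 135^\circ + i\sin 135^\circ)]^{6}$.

By De Moivre: z^n = r^n(cos(nθ) + i sin(nθ))
= 3^6(cos(6*135°) + i sin(6*135°))
= 729(cos 90° + i sin 90°)
= 729i


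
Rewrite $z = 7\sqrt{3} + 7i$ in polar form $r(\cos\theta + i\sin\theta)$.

r = |z| = sqrt(a^2 + b^2) = sqrt((7*sqrt(3))^2 + (7)^2) = sqrt(147 + 49) = sqrt(196) = 14
θ = arctan(b/a) = arctan(7/12.1244) (quadrant-adjusted) = 30°
z = 14(cos 30° + i sin 30°)


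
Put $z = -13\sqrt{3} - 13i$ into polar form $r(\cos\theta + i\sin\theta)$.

r = |z| = sqrt(a^2 + b^2) = sqrt((-13*sqrt(3))^2 + (-13)^2) = sqrt(507 + 169) = sqrt(676) = 26
θ = arctan(b/a) = arctan(-13/-22.5167) (quadrant-adjusted) = 210°
z = 26(cos 210° + i sin 210°)


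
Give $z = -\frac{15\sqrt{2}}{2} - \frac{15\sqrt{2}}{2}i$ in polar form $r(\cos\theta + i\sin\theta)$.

r = |z| = sqrt(a^2 + b^2) = sqrt((-15*sqrt(2)/2)^2 + (-15*sqrt(2)/2)^2) = sqrt(225/2 + 225/2) = sqrt(225) = 15
θ = arctan(b/a) = arctan(-10.6066/-10.6066) (quadrant-adjusted) = 225°
z = 15(cos 225° + i sin 225°)


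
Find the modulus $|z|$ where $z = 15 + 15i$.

|z| = sqrt(a^2 + b^2) = sqrt(15^2 + 15^2) = sqrt(450) = sqrt(450)


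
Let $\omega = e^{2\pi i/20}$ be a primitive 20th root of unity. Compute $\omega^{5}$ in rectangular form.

ω^5 = e^(2πi·5/20) = e^(i·1π/2)
= cos(1π/2) + i sin(1π/2)
= i


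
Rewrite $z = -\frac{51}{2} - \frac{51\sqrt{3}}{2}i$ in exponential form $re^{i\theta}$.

r = |z| = sqrt((-51/2)^2 + (-51*sqrt(3)/2)^2) = sqrt(2601/4 + 7803/4) = sqrt(2601) = 51
θ = arctan(b/a) = arctan(-44.1673/-25.5) (quadrant-adjusted) = 240° = 4π/3
z = 51e^(i*4π/3)


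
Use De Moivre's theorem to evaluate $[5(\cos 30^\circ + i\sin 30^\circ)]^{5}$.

By De Moivre: z^n = r^n(cos(nθ) + i sin(nθ))
= 5^5(cos(5*30°) + i sin(5*30°))
= 3125(cos 150° + i sin 150°)
= -3125*sqrt(3)/2 + (3125/2)i


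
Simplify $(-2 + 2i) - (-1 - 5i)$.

(-2 - (-1)) + (2 - (-5))i = -1 + 7i


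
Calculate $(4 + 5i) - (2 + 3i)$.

(4 - 2) + (5 - 3)i = 2 + 2i


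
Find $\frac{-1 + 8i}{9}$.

Divisor is real, so divide each part by 9:
= -1/9 + (8/9)i


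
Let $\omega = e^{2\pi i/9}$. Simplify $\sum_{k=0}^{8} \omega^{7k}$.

Let ζ = ω^7 = e^(2πi·7/9). Since 9 ∤ 7, ζ ≠ 1.
Sum = Σ_{k=0}^{8} ζ^k = (ζ^9 - 1)/(ζ - 1) = (ω^{7·9} - 1)/(ζ - 1) = (1 - 1)/(ζ - 1) = 0


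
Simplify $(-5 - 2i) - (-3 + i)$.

(-5 - (-3)) + (-2 - 1)i = -2 - 3i


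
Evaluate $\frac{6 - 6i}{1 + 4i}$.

Multiply numerator and denominator by conjugate (1 - 4i):
= (6 - 6i)(1 - 4i) / (1^2 + 4^2)
= (-18 - 30i) / 17
= -18/17 - (30/17)i


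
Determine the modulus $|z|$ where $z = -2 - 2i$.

|z| = sqrt(a^2 + b^2) = sqrt((-2)^2 + (-2)^2) = sqrt(8) = sqrt(8)


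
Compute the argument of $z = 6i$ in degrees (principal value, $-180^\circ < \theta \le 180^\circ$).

a = 0 and b > 0, so z lies on the positive imaginary axis: θ = 90°


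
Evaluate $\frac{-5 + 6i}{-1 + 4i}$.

Multiply numerator and denominator by conjugate (-1 - 4i):
= (-5 + 6i)(-1 - 4i) / ((-1)^2 + 4^2)
= (29 + 14i) / 17
= 29/17 + (14/17)i


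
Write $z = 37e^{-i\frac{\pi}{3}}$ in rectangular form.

a = r cos θ = 37 * 1/2 = 37/2
b = r sin θ = 37 * -sqrt(3)/2 = -37*sqrt(3)/2
z = 37/2 - (37*sqrt(3)/2)i


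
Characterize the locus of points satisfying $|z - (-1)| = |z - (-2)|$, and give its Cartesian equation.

|z - z1| = |z - z2| means z is equidistant from z1 and z2,
i.e. the perpendicular bisector of the segment from (-1, 0) to (-2, 0) (midpoint (-3/2, 0)).
With z = x + yi, square both sides:
(x - (-1))^2 + (y - 0)^2 = (x - (-2))^2 + (y - 0)^2
The x^2 and y^2 terms cancel: -2x + 0y = 4 - 1 = 3
Simplify: x = -3/2
Locus: Perpendicular bisector of the segment from (-1, 0) to (-2, 0): the line x = -3/2


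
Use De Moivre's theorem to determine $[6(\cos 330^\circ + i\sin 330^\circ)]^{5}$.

By De Moivre: z^n = r^n(cos(nθ) + i sin(nθ))
= 6^5(cos(5*330°) + i sin(5*330°))
= 7776(cos 210° + i sin 210°)
= -3888*sqrt(3) - 3888i


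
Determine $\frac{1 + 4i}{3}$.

Divisor is real, so divide each part by 3:
= 1/3 + (4/3)i


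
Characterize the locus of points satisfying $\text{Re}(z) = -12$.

Re(z) = x where z = x + yi; the equation x = -12 is satisfied by all points with that x-coordinate
Locus: Vertical line x = -12


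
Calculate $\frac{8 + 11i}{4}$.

Divisor is real, so divide each part by 4:
= 2 + (11/4)i


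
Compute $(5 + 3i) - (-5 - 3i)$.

(5 - (-5)) + (3 - (-3))i = 10 + 6i


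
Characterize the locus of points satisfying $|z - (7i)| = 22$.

|z - z0| = r describes a circle centered at z0 with radius r
Here z0 = 7i and r = 22
Locus: Circle centered at (0, 7) with radius 22


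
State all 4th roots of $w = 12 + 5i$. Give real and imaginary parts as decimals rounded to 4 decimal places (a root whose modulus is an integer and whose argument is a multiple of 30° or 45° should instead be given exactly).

|w| = 13, arg(w) ≈ 22.619865°
Root modulus = 13^(1/4) ≈ 1.898829
Root arguments: θ_k = (arg(w) + 360°k)/4 for k = 0, 1, ..., 3
Compute each root as (root modulus)(cos θ_k + i sin θ_k) using full-precision intermediates, then round to 4 decimal places.
Roots: 1.8896 + 0.1871i, -0.1871 + 1.8896i, -1.8896 - 0.1871i, 0.1871 - 1.8896i


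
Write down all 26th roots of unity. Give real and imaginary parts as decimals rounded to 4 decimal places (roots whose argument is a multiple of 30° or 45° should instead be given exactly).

ω_k = e^(2πik/26) = cos(2πk/26) + i sin(2πk/26) for k = 0, 1, ..., 25
Roots: 1, 0.9709 + 0.2393i, 0.8855 + 0.4647i, 0.7485 + 0.6631i, 0.5681 + 0.8230i, 0.3546 + 0.9350i, 0.1205 + 0.9927i, -0.1205 + 0.9927i, -0.3546 + 0.9350i, -0.5681 + 0.8230i, -0.7485 + 0.6631i, -0.8855 + 0.4647i, -0.9709 + 0.2393i, -1, -0.9709 - 0.2393i, -0.8855 - 0.4647i, -0.7485 - 0.6631i, -0.5681 - 0.8230i, -0.3546 - 0.9350i, -0.1205 - 0.9927i, 0.1205 - 0.9927i, 0.3546 - 0.9350i, 0.5681 - 0.8230i, 0.7485 - 0.6631i, 0.8855 - 0.4647i, 0.9709 - 0.2393i


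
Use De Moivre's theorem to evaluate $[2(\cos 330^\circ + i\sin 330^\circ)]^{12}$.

By De Moivre: z^n = r^n(cos(nθ) + i sin(nθ))
= 2^12(cos(12*330°) + i sin(12*330°))
= 4096(cos 0° + i sin 0°)
= 4096


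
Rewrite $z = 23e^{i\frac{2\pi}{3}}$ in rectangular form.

a = r cos θ = 23 * -1/2 = -23/2
b = r sin θ = 23 * sqrt(3)/2 = 23*sqrt(3)/2
z = -23/2 + (23*sqrt(3)/2)i


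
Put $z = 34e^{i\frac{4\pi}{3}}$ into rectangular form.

a = r cos θ = 34 * -1/2 = -17
b = r sin θ = 34 * -sqrt(3)/2 = -17*sqrt(3)
z = -17 - 17*sqrt(3)i


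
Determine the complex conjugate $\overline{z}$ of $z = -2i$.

If z = a + bi, then conjugate(z) = a - bi
conjugate(-2i) = 2i


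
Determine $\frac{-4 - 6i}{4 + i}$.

Multiply numerator and denominator by conjugate (4 - i):
= (-4 - 6i)(4 - i) / (4^2 + 1^2)
= (-22 - 20i) / 17
= -22/17 - (20/17)i


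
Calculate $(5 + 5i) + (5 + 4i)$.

(5 + 5) + (5 + 4)i = 10 + 9i


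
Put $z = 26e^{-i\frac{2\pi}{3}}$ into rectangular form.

a = r cos θ = 26 * -1/2 = -13
b = r sin θ = 26 * -sqrt(3)/2 = -13*sqrt(3)
z = -13 - 13*sqrt(3)i


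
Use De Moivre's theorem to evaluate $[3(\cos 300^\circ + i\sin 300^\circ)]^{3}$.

By De Moivre: z^n = r^n(cos(nθ) + i sin(nθ))
= 3^3(cos(3*300°) + i sin(3*300°))
= 27(cos 180° + i sin 180°)
= -27


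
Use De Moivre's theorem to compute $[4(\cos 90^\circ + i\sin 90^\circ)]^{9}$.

By De Moivre: z^n = r^n(cos(nθ) + i sin(nθ))
= 4^9(cos(9*90°) + i sin(9*90°))
= 262144(cos 90° + i sin 90°)
= 262144i


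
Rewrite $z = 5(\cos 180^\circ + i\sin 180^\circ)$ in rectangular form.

a = r cos θ = 5 * -1 = -5
b = r sin θ = 5 * 0 = 0
z = -5


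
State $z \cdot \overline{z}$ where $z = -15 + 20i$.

z * conjugate(z) = |z|^2 = a^2 + b^2
= (-15)^2 + 20^2 = 625


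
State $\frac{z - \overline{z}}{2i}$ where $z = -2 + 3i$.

z - conjugate(z) = 2bi
(z - conjugate(z))/(2i) = 2bi/(2i) = b = 3


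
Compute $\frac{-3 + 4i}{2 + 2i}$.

Multiply numerator and denominator by conjugate (2 - 2i):
= (-3 + 4i)(2 - 2i) / (2^2 + 2^2)
= (2 + 14i) / 8
Divide through by 2: (1 + 7i) / 4
= 1/4 + (7/4)i


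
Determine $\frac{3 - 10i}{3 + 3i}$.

Multiply numerator and denominator by conjugate (3 - 3i):
= (3 - 10i)(3 - 3i) / (3^2 + 3^2)
= (-21 - 39i) / 18
Divide through by 3: (-7 - 13i) / 6
= -7/6 - (13/6)i


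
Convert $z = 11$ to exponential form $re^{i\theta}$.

r = |z| = sqrt((11)^2 + (0)^2) = sqrt(121 + 0) = sqrt(121) = 11
b = 0 and a > 0, so z lies on the positive real axis: θ = 0
z = 11e^(i*0) = 11


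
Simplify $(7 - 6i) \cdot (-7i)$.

(a1*a2 - b1*b2) + (a1*b2 + b1*a2)i
= (0 - 42) + (-49 + 0)i
= -42 - 49i


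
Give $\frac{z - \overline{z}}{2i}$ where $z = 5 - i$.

z - conjugate(z) = 2bi
(z - conjugate(z))/(2i) = 2bi/(2i) = b = -1


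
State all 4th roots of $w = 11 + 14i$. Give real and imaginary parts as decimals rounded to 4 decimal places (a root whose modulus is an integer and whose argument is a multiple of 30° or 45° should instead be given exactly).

|w| = sqrt(317) ≈ 17.804494, arg(w) ≈ 51.842773°
Root modulus = sqrt(317)^(1/4) ≈ 2.054151
Root arguments: θ_k = (arg(w) + 360°k)/4 for k = 0, 1, ..., 3
Compute each root as (root modulus)(cos θ_k + i sin θ_k) using full-precision intermediates, then round to 4 decimal places.
Roots: 2.0018 + 0.4607i, -0.4607 + 2.0018i, -2.0018 - 0.4607i, 0.4607 - 2.0018i


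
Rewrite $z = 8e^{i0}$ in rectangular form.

a = r cos θ = 8 * 1 = 8
b = r sin θ = 8 * 0 = 0
z = 8


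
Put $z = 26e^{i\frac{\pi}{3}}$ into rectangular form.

a = r cos θ = 26 * 1/2 = 13
b = r sin θ = 26 * sqrt(3)/2 = 13*sqrt(3)
z = 13 + 13*sqrt(3)i


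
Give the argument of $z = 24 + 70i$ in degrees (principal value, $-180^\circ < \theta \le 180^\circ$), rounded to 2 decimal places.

θ = arctan(b/a) = arctan(70/24) (quadrant-adjusted) = 71.08°


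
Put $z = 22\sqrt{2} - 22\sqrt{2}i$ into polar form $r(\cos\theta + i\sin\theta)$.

r = |z| = sqrt(a^2 + b^2) = sqrt((22*sqrt(2))^2 + (-22*sqrt(2))^2) = sqrt(968 + 968) = sqrt(1936) = 44
θ = arctan(b/a) = arctan(-31.1127/31.1127) (quadrant-adjusted) = 315°
z = 44(cos 315° + i sin 315°)


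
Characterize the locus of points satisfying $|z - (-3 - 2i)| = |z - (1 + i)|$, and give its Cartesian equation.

|z - z1| = |z - z2| means z is equidistant from z1 and z2,
i.e. the perpendicular bisector of the segment from (-3, -2) to (1, 1) (midpoint (-1, -1/2)).
With z = x + yi, square both sides:
(x - (-3))^2 + (y - (-2))^2 = (x - 1)^2 + (y - 1)^2
The x^2 and y^2 terms cancel: 8x + 6y = 2 - 13 = -11
Simplify: 8x + 6y = -11
Locus: Perpendicular bisector of the segment from (-3, -2) to (1, 1): the line 8x + 6y = -11


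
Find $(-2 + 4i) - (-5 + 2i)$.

(-2 - (-5)) + (4 - 2)i = 3 + 2i


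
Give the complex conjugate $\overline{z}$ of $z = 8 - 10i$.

If z = a + bi, then conjugate(z) = a - bi
conjugate(8 - 10i) = 8 + 10i


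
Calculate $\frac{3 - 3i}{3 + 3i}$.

Multiply numerator and denominator by conjugate (3 - 3i):
= (3 - 3i)(3 - 3i) / (3^2 + 3^2)
= (-18i) / 18
= -i


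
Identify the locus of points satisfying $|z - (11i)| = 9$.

|z - z0| = r describes a circle centered at z0 with radius r
Here z0 = 11i and r = 9
Locus: Circle centered at (0, 11) with radius 9


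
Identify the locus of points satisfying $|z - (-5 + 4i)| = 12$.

|z - z0| = r describes a circle centered at z0 with radius r
Here z0 = -5 + 4i and r = 12
Locus: Circle centered at (-5, 4) with radius 12


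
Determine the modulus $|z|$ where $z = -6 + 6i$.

|z| = sqrt(a^2 + b^2) = sqrt((-6)^2 + 6^2) = sqrt(72) = sqrt(72)


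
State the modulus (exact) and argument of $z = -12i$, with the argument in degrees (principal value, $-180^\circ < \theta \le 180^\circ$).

|z| = sqrt(0^2 + (-12)^2) = 12
a = 0 and b < 0, so z lies on the negative imaginary axis: arg(z) = -90°


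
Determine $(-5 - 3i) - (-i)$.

(-5 - 0) + (-3 - (-1))i = -5 - 2i


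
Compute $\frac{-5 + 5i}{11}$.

Divisor is real, so divide each part by 11:
= -5/11 + (5/11)i


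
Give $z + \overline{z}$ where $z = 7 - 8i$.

z + conjugate(z) = (a + bi) + (a - bi) = 2a
= 2 * 7 = 14


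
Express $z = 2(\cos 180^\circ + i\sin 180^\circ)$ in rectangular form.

a = r cos θ = 2 * -1 = -2
b = r sin θ = 2 * 0 = 0
z = -2


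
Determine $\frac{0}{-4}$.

Divisor is real, so divide each part by -4:
= 0


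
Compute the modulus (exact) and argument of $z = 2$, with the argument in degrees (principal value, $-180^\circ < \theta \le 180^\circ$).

|z| = sqrt(2^2 + 0^2) = 2
b = 0 and a > 0, so z lies on the positive real axis: arg(z) = 0°


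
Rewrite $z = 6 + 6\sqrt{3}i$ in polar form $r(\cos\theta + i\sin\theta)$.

r = |z| = sqrt(a^2 + b^2) = sqrt((6)^2 + (6*sqrt(3))^2) = sqrt(36 + 108) = sqrt(144) = 12
θ = arctan(b/a) = arctan(10.3923/6) (quadrant-adjusted) = 60°
z = 12(cos 60° + i sin 60°)


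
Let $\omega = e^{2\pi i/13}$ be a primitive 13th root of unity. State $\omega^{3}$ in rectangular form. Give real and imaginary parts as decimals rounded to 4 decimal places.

ω^3 = e^(2πi·3/13) = e^(i·6π/13)
= cos(6π/13) + i sin(6π/13)
= 0.1205 + 0.9927i


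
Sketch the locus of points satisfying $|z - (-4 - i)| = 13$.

|z - z0| = r describes a circle centered at z0 with radius r
Here z0 = -4 - i and r = 13
Locus: Circle centered at (-4, -1) with radius 13


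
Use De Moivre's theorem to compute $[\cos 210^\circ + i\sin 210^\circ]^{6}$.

By De Moivre: z^n = r^n(cos(nθ) + i sin(nθ))
= 1^6(cos(6*210°) + i sin(6*210°))
= 1(cos 180° + i sin 180°)
= -1


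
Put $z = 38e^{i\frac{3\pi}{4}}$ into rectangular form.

a = r cos θ = 38 * -sqrt(2)/2 = -19*sqrt(2)
b = r sin θ = 38 * sqrt(2)/2 = 19*sqrt(2)
z = -19*sqrt(2) + 19*sqrt(2)i


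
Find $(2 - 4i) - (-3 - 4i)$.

(2 - (-3)) + (-4 - (-4))i = 5


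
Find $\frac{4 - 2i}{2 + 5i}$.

Multiply numerator and denominator by conjugate (2 - 5i):
= (4 - 2i)(2 - 5i) / (2^2 + 5^2)
= (-2 - 24i) / 29
= -2/29 - (24/29)i


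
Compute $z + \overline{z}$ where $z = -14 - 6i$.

z + conjugate(z) = (a + bi) + (a - bi) = 2a
= 2 * (-14) = -28


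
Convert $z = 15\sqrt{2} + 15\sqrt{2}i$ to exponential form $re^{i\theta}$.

r = |z| = sqrt((15*sqrt(2))^2 + (15*sqrt(2))^2) = sqrt(450 + 450) = sqrt(900) = 30
θ = arctan(b/a) = arctan(21.2132/21.2132) (quadrant-adjusted) = 45° = π/4
z = 30e^(i*π/4)


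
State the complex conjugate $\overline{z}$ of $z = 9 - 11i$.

If z = a + bi, then conjugate(z) = a - bi
conjugate(9 - 11i) = 9 + 11i


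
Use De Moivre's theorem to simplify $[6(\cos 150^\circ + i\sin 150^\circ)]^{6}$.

By De Moivre: z^n = r^n(cos(nθ) + i sin(nθ))
= 6^6(cos(6*150°) + i sin(6*150°))
= 46656(cos 180° + i sin 180°)
= -46656


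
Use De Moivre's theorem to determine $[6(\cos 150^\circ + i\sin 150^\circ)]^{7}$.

By De Moivre: z^n = r^n(cos(nθ) + i sin(nθ))
= 6^7(cos(7*150°) + i sin(7*150°))
= 279936(cos 330° + i sin 330°)
= 139968*sqrt(3) - 139968i


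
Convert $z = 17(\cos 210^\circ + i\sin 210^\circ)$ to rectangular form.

a = r cos θ = 17 * -sqrt(3)/2 = -17*sqrt(3)/2
b = r sin θ = 17 * -1/2 = -17/2
z = -17*sqrt(3)/2 - (17/2)i


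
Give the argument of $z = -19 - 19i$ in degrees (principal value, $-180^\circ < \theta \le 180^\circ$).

θ = arctan(b/a) = arctan(-19/-19) (quadrant-adjusted) = -135°


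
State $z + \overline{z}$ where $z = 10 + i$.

z + conjugate(z) = (a + bi) + (a - bi) = 2a
= 2 * 10 = 20


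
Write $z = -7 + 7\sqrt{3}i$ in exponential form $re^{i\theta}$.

r = |z| = sqrt((-7)^2 + (7*sqrt(3))^2) = sqrt(49 + 147) = sqrt(196) = 14
θ = arctan(b/a) = arctan(12.1244/-7) (quadrant-adjusted) = 120° = 2π/3
z = 14e^(i*2π/3)


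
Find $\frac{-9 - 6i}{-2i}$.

Multiply numerator and denominator by conjugate (2i):
= (-9 - 6i)(2i) / (0^2 + (-2)^2)
= (12 - 18i) / 4
Divide through by 2: (6 - 9i) / 2
= 3 - (9/2)i


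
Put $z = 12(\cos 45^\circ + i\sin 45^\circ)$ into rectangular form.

a = r cos θ = 12 * sqrt(2)/2 = 6*sqrt(2)
b = r sin θ = 12 * sqrt(2)/2 = 6*sqrt(2)
z = 6*sqrt(2) + 6*sqrt(2)i


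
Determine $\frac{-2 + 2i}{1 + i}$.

Multiply numerator and denominator by conjugate (1 - i):
= (-2 + 2i)(1 - i) / (1^2 + 1^2)
= (4i) / 2
= 2i


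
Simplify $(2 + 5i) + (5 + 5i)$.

(2 + 5) + (5 + 5)i = 7 + 10i


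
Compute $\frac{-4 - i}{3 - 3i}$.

Multiply numerator and denominator by conjugate (3 + 3i):
= (-4 - i)(3 + 3i) / (3^2 + (-3)^2)
= (-9 - 15i) / 18
Divide through by 3: (-3 - 5i) / 6
= -1/2 - (5/6)i


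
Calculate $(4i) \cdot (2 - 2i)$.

(a1*a2 - b1*b2) + (a1*b2 + b1*a2)i
= (0 - (-8)) + (0 + 8)i
= 8 + 8i


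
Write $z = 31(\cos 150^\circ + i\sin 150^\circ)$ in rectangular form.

a = r cos θ = 31 * -sqrt(3)/2 = -31*sqrt(3)/2
b = r sin θ = 31 * 1/2 = 31/2
z = -31*sqrt(3)/2 + (31/2)i


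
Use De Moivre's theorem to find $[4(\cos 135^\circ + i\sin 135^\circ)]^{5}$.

By De Moivre: z^n = r^n(cos(nθ) + i sin(nθ))
= 4^5(cos(5*135°) + i sin(5*135°))
= 1024(cos 315° + i sin 315°)
= 512*sqrt(2) - 512*sqrt(2)i


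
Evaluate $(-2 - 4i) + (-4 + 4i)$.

(-2 + (-4)) + (-4 + 4)i = -6


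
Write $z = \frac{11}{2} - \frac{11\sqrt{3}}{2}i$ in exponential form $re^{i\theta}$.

r = |z| = sqrt((11/2)^2 + (-11*sqrt(3)/2)^2) = sqrt(121/4 + 363/4) = sqrt(121) = 11
θ = arctan(b/a) = arctan(-9.5263/5.5) (quadrant-adjusted) = -60° = -π/3
z = 11e^(-i*π/3)


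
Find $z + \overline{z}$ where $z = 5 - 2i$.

z + conjugate(z) = (a + bi) + (a - bi) = 2a
= 2 * 5 = 10


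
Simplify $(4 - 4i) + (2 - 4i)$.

(4 + 2) + (-4 + (-4))i = 6 - 8i


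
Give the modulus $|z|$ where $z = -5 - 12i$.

|z| = sqrt(a^2 + b^2) = sqrt((-5)^2 + (-12)^2) = sqrt(169) = 13


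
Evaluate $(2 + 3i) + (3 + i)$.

(2 + 3) + (3 + 1)i = 5 + 4i


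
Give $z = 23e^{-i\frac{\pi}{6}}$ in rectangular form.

a = r cos θ = 23 * sqrt(3)/2 = 23*sqrt(3)/2
b = r sin θ = 23 * -1/2 = -23/2
z = 23*sqrt(3)/2 - (23/2)i


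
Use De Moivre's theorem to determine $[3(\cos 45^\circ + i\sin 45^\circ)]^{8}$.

By De Moivre: z^n = r^n(cos(nθ) + i sin(nθ))
= 3^8(cos(8*45°) + i sin(8*45°))
= 6561(cos 0° + i sin 0°)
= 6561


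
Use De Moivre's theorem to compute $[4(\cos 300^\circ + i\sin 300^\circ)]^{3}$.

By De Moivre: z^n = r^n(cos(nθ) + i sin(nθ))
= 4^3(cos(3*300°) + i sin(3*300°))
= 64(cos 180° + i sin 180°)
= -64


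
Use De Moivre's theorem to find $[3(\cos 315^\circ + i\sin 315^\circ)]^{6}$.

By De Moivre: z^n = r^n(cos(nθ) + i sin(nθ))
= 3^6(cos(6*315°) + i sin(6*315°))
= 729(cos 90° + i sin 90°)
= 729i


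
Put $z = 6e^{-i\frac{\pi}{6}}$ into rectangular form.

a = r cos θ = 6 * sqrt(3)/2 = 3*sqrt(3)
b = r sin θ = 6 * -1/2 = -3
z = 3*sqrt(3) - 3i


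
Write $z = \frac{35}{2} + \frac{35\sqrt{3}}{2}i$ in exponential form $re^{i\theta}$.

r = |z| = sqrt((35/2)^2 + (35*sqrt(3)/2)^2) = sqrt(1225/4 + 3675/4) = sqrt(1225) = 35
θ = arctan(b/a) = arctan(30.3109/17.5) (quadrant-adjusted) = 60° = π/3
z = 35e^(i*π/3)


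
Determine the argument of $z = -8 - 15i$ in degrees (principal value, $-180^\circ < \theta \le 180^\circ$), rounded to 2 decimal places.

θ = arctan(b/a) = arctan(-15/-8) (quadrant-adjusted) = -118.07°


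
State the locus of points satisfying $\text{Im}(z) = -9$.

Im(z) = y where z = x + yi; the equation y = -9 is satisfied by all points with that y-coordinate
Locus: Horizontal line y = -9


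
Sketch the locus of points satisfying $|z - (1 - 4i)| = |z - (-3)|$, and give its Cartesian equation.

|z - z1| = |z - z2| means z is equidistant from z1 and z2,
i.e. the perpendicular bisector of the segment from (1, -4) to (-3, 0) (midpoint (-1, -2)).
With z = x + yi, square both sides:
(x - 1)^2 + (y - (-4))^2 = (x - (-3))^2 + (y - 0)^2
The x^2 and y^2 terms cancel: -8x + 8y = 9 - 17 = -8
Simplify: x - y = 1
Locus: Perpendicular bisector of the segment from (1, -4) to (-3, 0): the line x - y = 1


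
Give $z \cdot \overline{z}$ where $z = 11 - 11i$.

z * conjugate(z) = |z|^2 = a^2 + b^2
= 11^2 + (-11)^2 = 242


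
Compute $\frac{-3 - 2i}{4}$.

Divisor is real, so divide each part by 4:
= -3/4 - (1/2)i


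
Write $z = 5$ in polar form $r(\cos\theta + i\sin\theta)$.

r = |z| = sqrt(a^2 + b^2) = sqrt((5)^2 + (0)^2) = sqrt(25 + 0) = sqrt(25) = 5
b = 0 and a > 0, so z lies on the positive real axis: θ = 0°
z = 5(cos 0° + i sin 0°)


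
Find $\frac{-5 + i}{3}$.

Divisor is real, so divide each part by 3:
= -5/3 + (1/3)i


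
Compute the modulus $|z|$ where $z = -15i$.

|z| = sqrt(a^2 + b^2) = sqrt(0^2 + (-15)^2) = sqrt(225) = 15


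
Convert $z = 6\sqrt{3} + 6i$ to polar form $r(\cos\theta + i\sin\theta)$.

r = |z| = sqrt(a^2 + b^2) = sqrt((6*sqrt(3))^2 + (6)^2) = sqrt(108 + 36) = sqrt(144) = 12
θ = arctan(b/a) = arctan(6/10.3923) (quadrant-adjusted) = 30°
z = 12(cos 30° + i sin 30°)


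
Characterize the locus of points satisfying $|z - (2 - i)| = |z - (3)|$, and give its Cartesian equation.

|z - z1| = |z - z2| means z is equidistant from z1 and z2,
i.e. the perpendicular bisector of the segment from (2, -1) to (3, 0) (midpoint (5/2, -1/2)).
With z = x + yi, square both sides:
(x - 2)^2 + (y - (-1))^2 = (x - 3)^2 + (y - 0)^2
The x^2 and y^2 terms cancel: 2x + 2y = 9 - 5 = 4
Simplify: x + y = 2
Locus: Perpendicular bisector of the segment from (2, -1) to (3, 0): the line x + y = 2


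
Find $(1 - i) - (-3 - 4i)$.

(1 - (-3)) + (-1 - (-4))i = 4 + 3i


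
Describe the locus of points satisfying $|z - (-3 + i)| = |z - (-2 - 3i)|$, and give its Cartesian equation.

|z - z1| = |z - z2| means z is equidistant from z1 and z2,
i.e. the perpendicular bisector of the segment from (-3, 1) to (-2, -3) (midpoint (-5/2, -1)).
With z = x + yi, square both sides:
(x - (-3))^2 + (y - 1)^2 = (x - (-2))^2 + (y - (-3))^2
The x^2 and y^2 terms cancel: 2x + (-8)y = 13 - 10 = 3
Simplify: 2x - 8y = 3
Locus: Perpendicular bisector of the segment from (-3, 1) to (-2, -3): the line 2x - 8y = 3


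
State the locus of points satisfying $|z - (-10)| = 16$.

|z - z0| = r describes a circle centered at z0 with radius r
Here z0 = -10 and r = 16
Locus: Circle centered at (-10, 0) with radius 16


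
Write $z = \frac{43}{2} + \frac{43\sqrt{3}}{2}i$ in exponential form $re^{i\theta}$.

r = |z| = sqrt((43/2)^2 + (43*sqrt(3)/2)^2) = sqrt(1849/4 + 5547/4) = sqrt(1849) = 43
θ = arctan(b/a) = arctan(37.2391/21.5) (quadrant-adjusted) = 60° = π/3
z = 43e^(i*π/3)


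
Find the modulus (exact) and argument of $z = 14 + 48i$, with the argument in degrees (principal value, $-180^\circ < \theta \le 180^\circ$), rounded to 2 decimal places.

|z| = sqrt(14^2 + 48^2) = 50
arg(z) = arctan(b/a) = arctan(48/14) (quadrant-adjusted) = 73.74°


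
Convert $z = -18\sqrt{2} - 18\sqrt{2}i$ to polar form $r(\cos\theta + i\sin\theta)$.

r = |z| = sqrt(a^2 + b^2) = sqrt((-18*sqrt(2))^2 + (-18*sqrt(2))^2) = sqrt(648 + 648) = sqrt(1296) = 36
θ = arctan(b/a) = arctan(-25.4558/-25.4558) (quadrant-adjusted) = 225°
z = 36(cos 225° + i sin 225°)


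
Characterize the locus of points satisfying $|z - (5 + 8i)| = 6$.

|z - z0| = r describes a circle centered at z0 with radius r
Here z0 = 5 + 8i and r = 6
Locus: Circle centered at (5, 8) with radius 6


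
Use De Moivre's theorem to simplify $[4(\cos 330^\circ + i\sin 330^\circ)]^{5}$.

By De Moivre: z^n = r^n(cos(nθ) + i sin(nθ))
= 4^5(cos(5*330°) + i sin(5*330°))
= 1024(cos 210° + i sin 210°)
= -512*sqrt(3) - 512i


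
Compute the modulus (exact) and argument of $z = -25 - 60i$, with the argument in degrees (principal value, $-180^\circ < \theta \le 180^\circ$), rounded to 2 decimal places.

|z| = sqrt((-25)^2 + (-60)^2) = 65
arg(z) = arctan(b/a) = arctan(-60/-25) (quadrant-adjusted) = -112.62°


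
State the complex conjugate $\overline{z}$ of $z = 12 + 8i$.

If z = a + bi, then conjugate(z) = a - bi
conjugate(12 + 8i) = 12 - 8i


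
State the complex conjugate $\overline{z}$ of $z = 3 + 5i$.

If z = a + bi, then conjugate(z) = a - bi
conjugate(3 + 5i) = 3 - 5i


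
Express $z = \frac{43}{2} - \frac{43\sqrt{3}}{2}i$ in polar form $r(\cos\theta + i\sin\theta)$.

r = |z| = sqrt(a^2 + b^2) = sqrt((43/2)^2 + (-43*sqrt(3)/2)^2) = sqrt(1849/4 + 5547/4) = sqrt(1849) = 43
θ = arctan(b/a) = arctan(-37.2391/21.5) (quadrant-adjusted) = 300°
z = 43(cos 300° + i sin 300°)


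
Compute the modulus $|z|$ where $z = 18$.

|z| = sqrt(a^2 + b^2) = sqrt(18^2 + 0^2) = sqrt(324) = 18


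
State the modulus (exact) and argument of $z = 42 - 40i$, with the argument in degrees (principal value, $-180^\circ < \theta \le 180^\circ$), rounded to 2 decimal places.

|z| = sqrt(42^2 + (-40)^2) = 58
arg(z) = arctan(b/a) = arctan(-40/42) (quadrant-adjusted) = -43.60°


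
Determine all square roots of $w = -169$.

|w| = 169, arg(w) = 180°
Root modulus = 169^(1/2) = 13
Root arguments: θ_k = (180° + 360°k)/2 for k = 0, 1, ..., 1
Roots: 13i, -13i


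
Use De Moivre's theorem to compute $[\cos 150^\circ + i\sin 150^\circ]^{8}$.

By De Moivre: z^n = r^n(cos(nθ) + i sin(nθ))
= 1^8(cos(8*150°) + i sin(8*150°))
= 1(cos 120° + i sin 120°)
= -1/2 + (sqrt(3)/2)i


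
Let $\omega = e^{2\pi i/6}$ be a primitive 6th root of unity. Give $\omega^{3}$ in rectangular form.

ω^3 = e^(2πi·3/6) = e^(i·1π)
= cos(1π) + i sin(1π)
= -1


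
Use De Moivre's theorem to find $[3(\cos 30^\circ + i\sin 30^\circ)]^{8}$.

By De Moivre: z^n = r^n(cos(nθ) + i sin(nθ))
= 3^8(cos(8*30°) + i sin(8*30°))
= 6561(cos 240° + i sin 240°)
= -6561/2 - (6561*sqrt(3)/2)i


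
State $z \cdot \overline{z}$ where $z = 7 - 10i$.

z * conjugate(z) = |z|^2 = a^2 + b^2
= 7^2 + (-10)^2 = 149


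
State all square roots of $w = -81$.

|w| = 81, arg(w) = 180°
Root modulus = 81^(1/2) = 9
Root arguments: θ_k = (180° + 360°k)/2 for k = 0, 1, ..., 1
Roots: 9i, -9i


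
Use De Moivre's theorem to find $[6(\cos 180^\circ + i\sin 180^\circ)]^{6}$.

By De Moivre: z^n = r^n(cos(nθ) + i sin(nθ))
= 6^6(cos(6*180°) + i sin(6*180°))
= 46656(cos 0° + i sin 0°)
= 46656


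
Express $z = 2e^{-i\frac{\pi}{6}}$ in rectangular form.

a = r cos θ = 2 * sqrt(3)/2 = sqrt(3)
b = r sin θ = 2 * -1/2 = -1
z = sqrt(3) - i


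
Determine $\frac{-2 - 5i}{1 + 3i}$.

Multiply numerator and denominator by conjugate (1 - 3i):
= (-2 - 5i)(1 - 3i) / (1^2 + 3^2)
= (-17 + i) / 10
= -17/10 + (1/10)i


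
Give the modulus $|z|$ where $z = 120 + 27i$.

|z| = sqrt(a^2 + b^2) = sqrt(120^2 + 27^2) = sqrt(15129) = 123


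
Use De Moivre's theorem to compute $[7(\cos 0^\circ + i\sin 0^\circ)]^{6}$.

By De Moivre: z^n = r^n(cos(nθ) + i sin(nθ))
= 7^6(cos(6*0°) + i sin(6*0°))
= 117649(cos 0° + i sin 0°)
= 117649


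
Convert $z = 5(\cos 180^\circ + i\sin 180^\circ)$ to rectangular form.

a = r cos θ = 5 * -1 = -5
b = r sin θ = 5 * 0 = 0
z = -5


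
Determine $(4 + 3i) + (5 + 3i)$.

(4 + 5) + (3 + 3)i = 9 + 6i


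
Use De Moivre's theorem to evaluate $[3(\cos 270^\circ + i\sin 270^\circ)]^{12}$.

By De Moivre: z^n = r^n(cos(nθ) + i sin(nθ))
= 3^12(cos(12*270°) + i sin(12*270°))
= 531441(cos 0° + i sin 0°)
= 531441


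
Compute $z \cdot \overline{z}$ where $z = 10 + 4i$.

z * conjugate(z) = |z|^2 = a^2 + b^2
= 10^2 + 4^2 = 116


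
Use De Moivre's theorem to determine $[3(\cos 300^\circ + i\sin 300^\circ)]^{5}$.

By De Moivre: z^n = r^n(cos(nθ) + i sin(nθ))
= 3^5(cos(5*300°) + i sin(5*300°))
= 243(cos 60° + i sin 60°)
= 243/2 + (243*sqrt(3)/2)i


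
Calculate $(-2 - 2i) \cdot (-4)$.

(a1*a2 - b1*b2) + (a1*b2 + b1*a2)i
= (8 - 0) + (0 + 8)i
= 8 + 8i


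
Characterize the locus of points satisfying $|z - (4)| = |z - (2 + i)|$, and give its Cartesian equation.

|z - z1| = |z - z2| means z is equidistant from z1 and z2,
i.e. the perpendicular bisector of the segment from (4, 0) to (2, 1) (midpoint (3, 1/2)).
With z = x + yi, square both sides:
(x - 4)^2 + (y - 0)^2 = (x - 2)^2 + (y - 1)^2
The x^2 and y^2 terms cancel: -4x + 2y = 5 - 16 = -11
Simplify: 4x - 2y = 11
Locus: Perpendicular bisector of the segment from (4, 0) to (2, 1): the line 4x - 2y = 11


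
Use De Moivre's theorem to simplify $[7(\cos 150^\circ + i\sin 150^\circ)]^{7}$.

By De Moivre: z^n = r^n(cos(nθ) + i sin(nθ))
= 7^7(cos(7*150°) + i sin(7*150°))
= 823543(cos 330° + i sin 330°)
= 823543*sqrt(3)/2 - (823543/2)i


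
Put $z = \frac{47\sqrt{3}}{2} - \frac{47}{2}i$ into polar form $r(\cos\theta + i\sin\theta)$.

r = |z| = sqrt(a^2 + b^2) = sqrt((47*sqrt(3)/2)^2 + (-47/2)^2) = sqrt(6627/4 + 2209/4) = sqrt(2209) = 47
θ = arctan(b/a) = arctan(-23.5/40.7032) (quadrant-adjusted) = 330°
z = 47(cos 330° + i sin 330°)


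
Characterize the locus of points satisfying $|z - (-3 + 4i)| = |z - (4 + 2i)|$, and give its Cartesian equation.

|z - z1| = |z - z2| means z is equidistant from z1 and z2,
i.e. the perpendicular bisector of the segment from (-3, 4) to (4, 2) (midpoint (1/2, 3)).
With z = x + yi, square both sides:
(x - (-3))^2 + (y - 4)^2 = (x - 4)^2 + (y - 2)^2
The x^2 and y^2 terms cancel: 14x + (-4)y = 20 - 25 = -5
Simplify: 14x - 4y = -5
Locus: Perpendicular bisector of the segment from (-3, 4) to (4, 2): the line 14x - 4y = -5


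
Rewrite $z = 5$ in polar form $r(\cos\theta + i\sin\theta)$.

r = |z| = sqrt(a^2 + b^2) = sqrt((5)^2 + (0)^2) = sqrt(25 + 0) = sqrt(25) = 5
b = 0 and a > 0, so z lies on the positive real axis: θ = 0°
z = 5(cos 0° + i sin 0°)


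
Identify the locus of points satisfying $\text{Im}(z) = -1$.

Im(z) = y where z = x + yi; the equation y = -1 is satisfied by all points with that y-coordinate
Locus: Horizontal line y = -1


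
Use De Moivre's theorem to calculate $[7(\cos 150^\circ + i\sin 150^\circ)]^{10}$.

By De Moivre: z^n = r^n(cos(nθ) + i sin(nθ))
= 7^10(cos(10*150°) + i sin(10*150°))
= 282475249(cos 60° + i sin 60°)
= 282475249/2 + (282475249*sqrt(3)/2)i


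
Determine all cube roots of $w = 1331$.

|w| = 1331, arg(w) = 0°
Root modulus = 1331^(1/3) = 11
Root arguments: θ_k = (0° + 360°k)/3 for k = 0, 1, ..., 2
Roots: 11, -11/2 + (11*sqrt(3)/2)i, -11/2 - (11*sqrt(3)/2)i


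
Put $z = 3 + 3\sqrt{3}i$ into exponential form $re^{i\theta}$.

r = |z| = sqrt((3)^2 + (3*sqrt(3))^2) = sqrt(9 + 27) = sqrt(36) = 6
θ = arctan(b/a) = arctan(5.1962/3) (quadrant-adjusted) = 60° = π/3
z = 6e^(i*π/3)


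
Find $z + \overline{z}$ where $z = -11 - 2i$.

z + conjugate(z) = (a + bi) + (a - bi) = 2a
= 2 * (-11) = -22


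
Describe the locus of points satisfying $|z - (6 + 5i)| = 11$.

|z - z0| = r describes a circle centered at z0 with radius r
Here z0 = 6 + 5i and r = 11
Locus: Circle centered at (6, 5) with radius 11


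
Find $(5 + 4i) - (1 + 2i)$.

(5 - 1) + (4 - 2)i = 4 + 2i


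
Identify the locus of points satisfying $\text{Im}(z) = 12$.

Im(z) = y where z = x + yi; the equation y = 12 is satisfied by all points with that y-coordinate
Locus: Horizontal line y = 12


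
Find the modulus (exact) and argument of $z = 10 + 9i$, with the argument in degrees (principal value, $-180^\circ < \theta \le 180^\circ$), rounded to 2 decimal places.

|z| = sqrt(10^2 + 9^2) = sqrt(181)
arg(z) = arctan(b/a) = arctan(9/10) (quadrant-adjusted) = 41.99°


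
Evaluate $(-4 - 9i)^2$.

(a + bi)^2 = a^2 - b^2 + 2abi
= (-4)^2 - (-9)^2 + 2*(-4)*(-9)i
= -65 + 72i


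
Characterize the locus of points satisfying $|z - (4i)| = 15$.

|z - z0| = r describes a circle centered at z0 with radius r
Here z0 = 4i and r = 15
Locus: Circle centered at (0, 4) with radius 15
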